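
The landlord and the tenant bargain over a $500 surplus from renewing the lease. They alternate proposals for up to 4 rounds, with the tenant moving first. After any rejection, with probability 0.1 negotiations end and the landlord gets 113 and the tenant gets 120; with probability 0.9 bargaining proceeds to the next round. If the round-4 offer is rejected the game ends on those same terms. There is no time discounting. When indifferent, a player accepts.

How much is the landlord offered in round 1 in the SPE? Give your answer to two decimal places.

Round 4 (the landlord proposes): the tenant gets 120 if talks fail, so the landlord offers 120 and keeps 380.
Round 3 (the tenant proposes): rejecting gives the landlord an expected 0.9 × 380 + 0.1 × 113 = 353.3, so the tenant offers 353.3, keeping 146.7.
Round 2 (the landlord proposes): rejecting gives the tenant an expected 0.9 × 146.7 + 0.1 × 120 = 144.03, so the landlord offers 144.03, keeping 355.97.
Round 1 (the tenant proposes): rejecting gives the landlord an expected 0.9 × 355.97 + 0.1 × 113 = 331.673; the tenant offers that and keeps 168.327.

331.67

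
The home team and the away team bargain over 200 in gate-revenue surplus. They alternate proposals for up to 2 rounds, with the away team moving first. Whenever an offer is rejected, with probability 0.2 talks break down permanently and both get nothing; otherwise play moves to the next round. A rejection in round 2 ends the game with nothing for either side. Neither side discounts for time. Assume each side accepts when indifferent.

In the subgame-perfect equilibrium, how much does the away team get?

By backward induction:
Round 2 (the home team proposes): the away team will accept anything ≥ 0, so the home team offers 0 and keeps 200.
Round 1 (the away team proposes): rejecting gives the home team an expected 0.8 × 200 = 160. The away team offers 160 and keeps 200 − 160 = 40.

40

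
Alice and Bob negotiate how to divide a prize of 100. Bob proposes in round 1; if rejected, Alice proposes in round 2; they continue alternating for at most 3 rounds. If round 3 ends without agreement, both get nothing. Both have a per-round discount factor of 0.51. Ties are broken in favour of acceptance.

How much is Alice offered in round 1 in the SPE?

24.99

Round 3 (Bob proposes): Alice will accept anything ≥ 0, so Bob offers 0 and keeps 100.
Round 2 (Alice proposes): Bob can get 100 next round, worth 0.51 × 100 = 51 now. Alice offers 51 and keeps 100 − 51 = 49.
Round 1 (Bob proposes): Alice can get 49 next round, worth 0.51 × 49 = 24.99 now, so Bob offers 24.99, keeping 75.01.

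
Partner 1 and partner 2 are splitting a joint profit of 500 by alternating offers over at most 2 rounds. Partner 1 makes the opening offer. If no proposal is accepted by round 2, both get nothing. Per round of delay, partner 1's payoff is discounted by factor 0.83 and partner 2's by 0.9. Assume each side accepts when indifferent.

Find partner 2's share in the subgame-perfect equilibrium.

450

Round 2 (partner 2 proposes): partner 1 will accept anything ≥ 0, so partner 2 offers 0 and keeps 500.
Round 1 (partner 1 proposes): partner 2 can get 500 next round, worth 0.9 × 500 = 450 now. Partner 1 offers 450 and keeps 500 − 450 = 50.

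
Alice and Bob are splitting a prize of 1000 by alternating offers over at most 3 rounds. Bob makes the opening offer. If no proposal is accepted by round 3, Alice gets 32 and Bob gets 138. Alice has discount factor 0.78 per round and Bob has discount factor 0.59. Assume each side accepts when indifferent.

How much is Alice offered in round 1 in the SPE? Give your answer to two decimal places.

Round 3 (Bob proposes): Alice gets 32 if talks fail, so Bob offers 32 and keeps 968.
Round 2 (Alice proposes): Bob can get 968 next round, worth 0.59 × 968 = 571.12 now. Alice offers 571.12 and keeps 1000 − 571.12 = 428.88.
Round 1 (Bob proposes): Alice can get 428.88 next round, worth 0.78 × 428.88 = 334.5264 now; Bob offers that and keeps 665.4736.

334.53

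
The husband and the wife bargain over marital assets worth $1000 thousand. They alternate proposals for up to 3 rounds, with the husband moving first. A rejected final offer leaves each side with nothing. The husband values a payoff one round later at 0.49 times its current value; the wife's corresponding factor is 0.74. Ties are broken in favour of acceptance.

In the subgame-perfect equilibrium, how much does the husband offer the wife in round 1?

By backward induction:
Round 3 (the husband proposes): rejection yields 0 for the wife; the husband offers 0 and keeps 1000.
Round 2 (the wife proposes): the husband can get 1000 next round, worth 0.49 × 1000 = 490 now; the wife offers that and keeps 510.
Round 1 (the husband proposes): the wife can get 510 next round, worth 0.74 × 510 = 377.4 now, so the husband offers 377.4, keeping 622.6.

377.4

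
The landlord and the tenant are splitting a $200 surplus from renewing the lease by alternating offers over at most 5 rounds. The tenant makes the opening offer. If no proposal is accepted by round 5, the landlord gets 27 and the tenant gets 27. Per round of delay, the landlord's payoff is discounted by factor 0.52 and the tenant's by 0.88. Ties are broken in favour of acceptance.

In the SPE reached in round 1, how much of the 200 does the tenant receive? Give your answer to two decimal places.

176.16

Round 5 (the tenant proposes): the landlord gets 27 if talks fail, so the tenant offers 27 and keeps 173.
Round 4 (the landlord proposes): the tenant can get 173 next round, worth 0.88 × 173 = 152.24 now, so the landlord offers 152.24, keeping 47.76.
Round 3 (the tenant proposes): the landlord can get 47.76 next round, worth 0.52 × 47.76 = 24.8352 now; the tenant offers that and keeps 175.1648.
Round 2 (the landlord proposes): the tenant can get 175.1648 next round, worth 0.88 × 175.1648 = 154.145024 now. The landlord offers 154.145024 and keeps 200 − 154.145024 = 45.854976.
Round 1 (the tenant proposes): the landlord can get 45.854976 next round, worth 0.52 × 45.854976 = 23.84458752 now. The tenant offers 23.84458752 and keeps 200 − 23.84458752 = 176.15541248.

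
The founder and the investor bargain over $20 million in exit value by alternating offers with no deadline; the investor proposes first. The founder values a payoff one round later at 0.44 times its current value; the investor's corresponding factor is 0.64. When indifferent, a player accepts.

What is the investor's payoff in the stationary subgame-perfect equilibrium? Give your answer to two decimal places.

15.59

Let x be the investor's share when the investor proposes and y be the founder's share when the founder proposes.
The founder accepts iff offered ≥ 0.44·y, so x = 20 − 0.44y. Symmetrically y = 20 − 0.64x.
Substituting: x = 20 − 0.44(20 − 0.64x), giving x(1 − 0.64·0.44) = 20(1 − 0.44).
So x = 20 × 0.56 / 0.7184 ≈ 15.5902, and the founder receives 20 − x ≈ 4.4098.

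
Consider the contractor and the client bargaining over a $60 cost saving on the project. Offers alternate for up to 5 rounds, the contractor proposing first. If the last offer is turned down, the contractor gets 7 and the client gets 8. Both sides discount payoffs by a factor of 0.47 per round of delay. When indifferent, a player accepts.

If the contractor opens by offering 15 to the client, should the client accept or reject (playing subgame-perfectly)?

Round 5 (the contractor proposes): the client gets 8 if talks fail, so the contractor offers 8 and keeps 52.
Round 4 (the client proposes): the contractor can get 52 next round, worth 0.47 × 52 = 24.44 now; the client offers that and keeps 35.56.
Round 3 (the contractor proposes): the client can get 35.56 next round, worth 0.47 × 35.56 = 16.7132 now. The contractor offers 16.7132 and keeps 60 − 16.7132 = 43.2868.
Round 2 (the client proposes): the contractor can get 43.2868 next round, worth 0.47 × 43.2868 = 20.344796 now, so the client offers 20.344796, keeping 39.655204.
So by rejecting in round 1, the client gets 39.655204 next round, worth 0.47 × 39.655204 = 18.63794588 now.
Offer 15 < 18.63794588, so the client rejects.

Reject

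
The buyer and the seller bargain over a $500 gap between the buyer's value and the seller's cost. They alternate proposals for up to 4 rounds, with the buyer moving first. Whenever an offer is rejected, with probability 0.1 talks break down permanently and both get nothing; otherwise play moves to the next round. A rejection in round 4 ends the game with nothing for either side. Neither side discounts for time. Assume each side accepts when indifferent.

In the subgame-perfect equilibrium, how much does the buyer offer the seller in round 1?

409.5

By backward induction:
Round 4 (the seller proposes): rejection yields 0 for the buyer; the seller offers 0 and keeps 500.
Round 3 (the buyer proposes): rejecting gives the seller an expected 0.9 × 500 = 450, so the buyer offers 450, keeping 50.
Round 2 (the seller proposes): rejecting gives the buyer an expected 0.9 × 50 = 45. The seller offers 45 and keeps 500 − 45 = 455.
Round 1 (the buyer proposes): rejecting gives the seller an expected 0.9 × 455 = 409.5; the buyer offers that and keeps 90.5.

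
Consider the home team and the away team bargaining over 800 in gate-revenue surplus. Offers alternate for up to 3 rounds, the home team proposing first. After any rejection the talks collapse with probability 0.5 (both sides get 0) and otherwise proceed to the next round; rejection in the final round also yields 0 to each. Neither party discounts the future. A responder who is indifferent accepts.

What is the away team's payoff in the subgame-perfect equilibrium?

Round 3 (the home team proposes): rejection yields 0 for the away team; the home team offers 0 and keeps 800.
Round 2 (the away team proposes): rejecting gives the home team an expected 0.5 × 800 = 400; the away team offers that and keeps 400.
Round 1 (the home team proposes): rejecting gives the away team an expected 0.5 × 400 = 200, so the home team offers 200, keeping 600.

200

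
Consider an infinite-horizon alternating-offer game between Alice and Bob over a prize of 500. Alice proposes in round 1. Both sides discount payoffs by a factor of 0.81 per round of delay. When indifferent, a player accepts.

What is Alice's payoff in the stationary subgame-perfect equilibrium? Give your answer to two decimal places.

In a stationary SPE each proposer offers the other exactly their discounted continuation value.
If Alice keeps x when proposing and Bob keeps y when proposing, then x = 500 − 0.81y and y = 500 − 0.81x.
Solving: x = 500(1 − 0.81) / (1 − 0.81·0.81) = 95 / 0.3439 ≈ 276.2431.
Bob gets 500 − 276.2431 ≈ 223.7569.

276.24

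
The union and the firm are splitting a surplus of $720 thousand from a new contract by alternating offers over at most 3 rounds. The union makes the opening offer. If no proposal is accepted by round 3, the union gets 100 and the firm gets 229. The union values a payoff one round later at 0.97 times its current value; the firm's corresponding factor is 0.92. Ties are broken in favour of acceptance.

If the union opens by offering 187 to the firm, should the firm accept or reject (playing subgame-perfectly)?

Round 3 (the union proposes): the firm gets 229 if talks fail, so the union offers 229 and keeps 491.
Round 2 (the firm proposes): the union can get 491 next round, worth 0.97 × 491 = 476.27 now. The firm offers 476.27 and keeps 720 − 476.27 = 243.73.
So by rejecting in round 1, the firm gets 243.73 next round, worth 0.92 × 243.73 = 224.2316 now.
Offer 187 < 224.2316, so the firm rejects.

Reject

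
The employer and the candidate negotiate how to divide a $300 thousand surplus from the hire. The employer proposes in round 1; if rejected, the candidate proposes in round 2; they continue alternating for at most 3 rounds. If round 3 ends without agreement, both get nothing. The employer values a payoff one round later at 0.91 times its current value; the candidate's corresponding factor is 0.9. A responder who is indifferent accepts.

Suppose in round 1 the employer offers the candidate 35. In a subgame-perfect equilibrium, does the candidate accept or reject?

Round 3 (the employer proposes): rejection yields 0 for the candidate; the employer offers 0 and keeps 300.
Round 2 (the candidate proposes): the employer can get 300 next round, worth 0.91 × 300 = 273 now, so the candidate offers 273, keeping 27.
So by rejecting in round 1, the candidate gets 27 next round, worth 0.9 × 27 = 24.3 now.
Offer 35 ≥ 24.3, so the candidate accepts.

Accept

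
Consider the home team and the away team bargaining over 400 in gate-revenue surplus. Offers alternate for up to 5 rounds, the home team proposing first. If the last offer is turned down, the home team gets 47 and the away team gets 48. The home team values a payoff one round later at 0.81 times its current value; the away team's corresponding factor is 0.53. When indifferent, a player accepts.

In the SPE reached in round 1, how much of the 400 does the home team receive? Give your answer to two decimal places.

Solve by backward induction from round 5.
Round 5 (the home team proposes): the away team gets 48 if talks fail, so the home team offers 48 and keeps 352.
Round 4 (the away team proposes): the home team can get 352 next round, worth 0.81 × 352 = 285.12 now. The away team offers 285.12 and keeps 400 − 285.12 = 114.88.
Round 3 (the home team proposes): the away team can get 114.88 next round, worth 0.53 × 114.88 = 60.8864 now; the home team offers that and keeps 339.1136.
Round 2 (the away team proposes): the home team can get 339.1136 next round, worth 0.81 × 339.1136 = 274.682016 now, so the away team offers 274.682016, keeping 125.317984.
Round 1 (the home team proposes): the away team can get 125.317984 next round, worth 0.53 × 125.317984 = 66.41853152 now; the home team offers that and keeps 333.58146848.

333.58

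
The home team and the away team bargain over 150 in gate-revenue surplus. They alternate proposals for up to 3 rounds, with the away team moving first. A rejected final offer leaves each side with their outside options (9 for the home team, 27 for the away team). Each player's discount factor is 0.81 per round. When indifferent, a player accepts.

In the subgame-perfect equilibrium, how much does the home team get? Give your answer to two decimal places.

28.99

Round 3 (the away team proposes): the home team gets 9 if talks fail, so the away team offers 9 and keeps 141.
Round 2 (the home team proposes): the away team can get 141 next round, worth 0.81 × 141 = 114.21 now, so the home team offers 114.21, keeping 35.79.
Round 1 (the away team proposes): the home team can get 35.79 next round, worth 0.81 × 35.79 = 28.9899 now, so the away team offers 28.9899, keeping 121.0101.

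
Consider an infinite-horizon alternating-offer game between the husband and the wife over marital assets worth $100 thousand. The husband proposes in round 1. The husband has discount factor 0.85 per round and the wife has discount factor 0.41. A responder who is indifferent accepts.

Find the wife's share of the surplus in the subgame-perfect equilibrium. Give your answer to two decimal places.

9.44

In a stationary SPE each proposer offers the other exactly their discounted continuation value.
If the husband keeps x when proposing and the wife keeps y when proposing, then x = 100 − 0.41y and y = 100 − 0.85x.
Solving: x = 100(1 − 0.41) / (1 − 0.85·0.41) = 59 / 0.6515 ≈ 90.5602.
The wife gets 100 − 90.5602 ≈ 9.4398.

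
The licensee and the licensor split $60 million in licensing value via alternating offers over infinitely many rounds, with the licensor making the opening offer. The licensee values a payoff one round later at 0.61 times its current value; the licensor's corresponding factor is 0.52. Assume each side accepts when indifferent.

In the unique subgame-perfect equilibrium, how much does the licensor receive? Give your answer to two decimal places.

34.27

When the licensor proposes, the licensee accepts any offer worth at least 0.61 times what the licensee would get by proposing next round; and vice versa.
This gives x = 60 − 0.61y and y = 60 − 0.52x, where x and y are each side's share when it proposes.
Hence (1 − 0.61·0.52)x = 60(1 − 0.61), i.e. 0.6828·x = 23.4.
x ≈ 34.2707; the licensee's share is 60 − x ≈ 25.7293.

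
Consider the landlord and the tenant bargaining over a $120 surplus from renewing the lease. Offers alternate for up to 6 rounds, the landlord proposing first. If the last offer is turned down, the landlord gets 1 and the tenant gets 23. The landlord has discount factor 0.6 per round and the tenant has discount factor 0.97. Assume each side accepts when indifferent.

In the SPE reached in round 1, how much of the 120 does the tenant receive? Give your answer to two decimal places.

Round 6 (the tenant proposes): the landlord gets 1 if talks fail, so the tenant offers 1 and keeps 119.
Round 5 (the landlord proposes): the tenant can get 119 next round, worth 0.97 × 119 = 115.43 now. The landlord offers 115.43 and keeps 120 − 115.43 = 4.57.
Round 4 (the tenant proposes): the landlord can get 4.57 next round, worth 0.6 × 4.57 = 2.742 now; the tenant offers that and keeps 117.258.
Round 3 (the landlord proposes): the tenant can get 117.258 next round, worth 0.97 × 117.258 = 113.74026 now; the landlord offers that and keeps 6.25974.
Round 2 (the tenant proposes): the landlord can get 6.25974 next round, worth 0.6 × 6.25974 = 3.755844 now. The tenant offers 3.755844 and keeps 120 − 3.755844 = 116.244156.
Round 1 (the landlord proposes): the tenant can get 116.244156 next round, worth 0.97 × 116.244156 = 112.75683132 now, so the landlord offers 112.75683132, keeping 7.24316868.

112.76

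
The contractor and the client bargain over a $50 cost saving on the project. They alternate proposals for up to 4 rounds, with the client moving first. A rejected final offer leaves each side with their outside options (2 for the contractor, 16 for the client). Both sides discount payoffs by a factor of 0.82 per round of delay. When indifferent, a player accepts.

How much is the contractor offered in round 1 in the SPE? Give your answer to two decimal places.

Round 4 (the contractor proposes): the client gets 16 if talks fail, so the contractor offers 16 and keeps 34.
Round 3 (the client proposes): the contractor can get 34 next round, worth 0.82 × 34 = 27.88 now, so the client offers 27.88, keeping 22.12.
Round 2 (the contractor proposes): the client can get 22.12 next round, worth 0.82 × 22.12 = 18.1384 now; the contractor offers that and keeps 31.8616.
Round 1 (the client proposes): the contractor can get 31.8616 next round, worth 0.82 × 31.8616 = 26.126512 now; the client offers that and keeps 23.873488.

26.13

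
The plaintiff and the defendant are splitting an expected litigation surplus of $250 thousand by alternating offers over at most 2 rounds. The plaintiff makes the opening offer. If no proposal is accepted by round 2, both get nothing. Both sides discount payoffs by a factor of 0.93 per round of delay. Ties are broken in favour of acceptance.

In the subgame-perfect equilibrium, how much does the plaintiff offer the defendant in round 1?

Round 2 (the defendant proposes): rejection yields 0 for the plaintiff; the defendant offers 0 and keeps 250.
Round 1 (the plaintiff proposes): the defendant can get 250 next round, worth 0.93 × 250 = 232.5 now. The plaintiff offers 232.5 and keeps 250 − 232.5 = 17.5.

232.5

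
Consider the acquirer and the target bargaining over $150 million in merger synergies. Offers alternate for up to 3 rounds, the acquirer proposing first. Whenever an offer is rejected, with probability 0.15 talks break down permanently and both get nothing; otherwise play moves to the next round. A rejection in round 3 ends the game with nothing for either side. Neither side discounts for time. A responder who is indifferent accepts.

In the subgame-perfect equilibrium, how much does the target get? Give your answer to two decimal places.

By backward induction:
Round 3 (the acquirer proposes): rejection yields 0 for the target; the acquirer offers 0 and keeps 150.
Round 2 (the target proposes): rejecting gives the acquirer an expected 0.85 × 150 = 127.5; the target offers that and keeps 22.5.
Round 1 (the acquirer proposes): rejecting gives the target an expected 0.85 × 22.5 = 19.125, so the acquirer offers 19.125, keeping 130.875.

19.13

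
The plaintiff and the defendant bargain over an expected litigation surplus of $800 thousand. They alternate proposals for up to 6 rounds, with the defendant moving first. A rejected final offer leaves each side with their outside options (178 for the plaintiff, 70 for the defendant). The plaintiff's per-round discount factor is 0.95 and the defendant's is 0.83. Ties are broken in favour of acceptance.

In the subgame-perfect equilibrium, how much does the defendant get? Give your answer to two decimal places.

By backward induction:
Round 6 (the plaintiff proposes): the defendant gets 70 if talks fail, so the plaintiff offers 70 and keeps 730.
Round 5 (the defendant proposes): the plaintiff can get 730 next round, worth 0.95 × 730 = 693.5 now. The defendant offers 693.5 and keeps 800 − 693.5 = 106.5.
Round 4 (the plaintiff proposes): the defendant can get 106.5 next round, worth 0.83 × 106.5 = 88.395 now, so the plaintiff offers 88.395, keeping 711.605.
Round 3 (the defendant proposes): the plaintiff can get 711.605 next round, worth 0.95 × 711.605 = 676.02475 now; the defendant offers that and keeps 123.97525.
Round 2 (the plaintiff proposes): the defendant can get 123.97525 next round, worth 0.83 × 123.97525 = 102.8994575 now; the plaintiff offers that and keeps 697.1005425.
Round 1 (the defendant proposes): the plaintiff can get 697.1005425 next round, worth 0.95 × 697.1005425 = 662.245515375 now, so the defendant offers 662.245515375, keeping 137.754484625.

137.75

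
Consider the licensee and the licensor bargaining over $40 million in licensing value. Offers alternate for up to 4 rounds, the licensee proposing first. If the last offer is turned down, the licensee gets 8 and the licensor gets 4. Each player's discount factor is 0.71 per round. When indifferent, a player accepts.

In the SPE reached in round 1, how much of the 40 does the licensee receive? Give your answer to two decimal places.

20.31

Solve by backward induction from round 4.
Round 4 (the licensor proposes): the licensee gets 8 if talks fail, so the licensor offers 8 and keeps 32.
Round 3 (the licensee proposes): the licensor can get 32 next round, worth 0.71 × 32 = 22.72 now. The licensee offers 22.72 and keeps 40 − 22.72 = 17.28.
Round 2 (the licensor proposes): the licensee can get 17.28 next round, worth 0.71 × 17.28 = 12.2688 now, so the licensor offers 12.2688, keeping 27.7312.
Round 1 (the licensee proposes): the licensor can get 27.7312 next round, worth 0.71 × 27.7312 = 19.689152 now; the licensee offers that and keeps 20.310848.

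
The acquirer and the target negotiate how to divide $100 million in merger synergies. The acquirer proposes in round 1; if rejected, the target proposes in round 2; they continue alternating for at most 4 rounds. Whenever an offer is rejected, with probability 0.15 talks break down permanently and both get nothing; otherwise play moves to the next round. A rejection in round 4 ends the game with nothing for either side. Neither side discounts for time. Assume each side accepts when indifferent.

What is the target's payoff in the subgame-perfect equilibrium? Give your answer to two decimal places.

74.16

Round 4 (the target proposes): rejection yields 0 for the acquirer; the target offers 0 and keeps 100.
Round 3 (the acquirer proposes): rejecting gives the target an expected 0.85 × 100 = 85, so the acquirer offers 85, keeping 15.
Round 2 (the target proposes): rejecting gives the acquirer an expected 0.85 × 15 = 12.75; the target offers that and keeps 87.25.
Round 1 (the acquirer proposes): rejecting gives the target an expected 0.85 × 87.25 = 74.1625, so the acquirer offers 74.1625, keeping 25.8375.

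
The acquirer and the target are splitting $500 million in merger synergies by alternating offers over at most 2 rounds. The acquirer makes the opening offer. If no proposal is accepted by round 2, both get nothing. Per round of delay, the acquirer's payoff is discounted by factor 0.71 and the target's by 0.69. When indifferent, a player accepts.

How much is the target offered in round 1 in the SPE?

345

Solve by backward induction from round 2.
Round 2 (the target proposes): rejection yields 0 for the acquirer; the target offers 0 and keeps 500.
Round 1 (the acquirer proposes): the target can get 500 next round, worth 0.69 × 500 = 345 now; the acquirer offers that and keeps 155.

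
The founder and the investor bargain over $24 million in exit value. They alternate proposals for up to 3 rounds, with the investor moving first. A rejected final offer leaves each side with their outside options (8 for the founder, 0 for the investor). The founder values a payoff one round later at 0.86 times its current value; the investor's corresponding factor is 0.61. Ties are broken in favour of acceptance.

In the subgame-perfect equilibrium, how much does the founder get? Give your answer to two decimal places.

Work backward from the last round.
Round 3 (the investor proposes): the founder gets 8 if talks fail, so the investor offers 8 and keeps 16.
Round 2 (the founder proposes): the investor can get 16 next round, worth 0.61 × 16 = 9.76 now; the founder offers that and keeps 14.24.
Round 1 (the investor proposes): the founder can get 14.24 next round, worth 0.86 × 14.24 = 12.2464 now, so the investor offers 12.2464, keeping 11.7536.

12.25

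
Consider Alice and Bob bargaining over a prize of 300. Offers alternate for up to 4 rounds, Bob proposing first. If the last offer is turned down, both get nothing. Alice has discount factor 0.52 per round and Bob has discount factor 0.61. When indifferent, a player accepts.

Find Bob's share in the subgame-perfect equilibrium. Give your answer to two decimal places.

Round 4 (Alice proposes): Bob will accept anything ≥ 0, so Alice offers 0 and keeps 300.
Round 3 (Bob proposes): Alice can get 300 next round, worth 0.52 × 300 = 156 now; Bob offers that and keeps 144.
Round 2 (Alice proposes): Bob can get 144 next round, worth 0.61 × 144 = 87.84 now. Alice offers 87.84 and keeps 300 − 87.84 = 212.16.
Round 1 (Bob proposes): Alice can get 212.16 next round, worth 0.52 × 212.16 = 110.3232 now; Bob offers that and keeps 189.6768.

189.68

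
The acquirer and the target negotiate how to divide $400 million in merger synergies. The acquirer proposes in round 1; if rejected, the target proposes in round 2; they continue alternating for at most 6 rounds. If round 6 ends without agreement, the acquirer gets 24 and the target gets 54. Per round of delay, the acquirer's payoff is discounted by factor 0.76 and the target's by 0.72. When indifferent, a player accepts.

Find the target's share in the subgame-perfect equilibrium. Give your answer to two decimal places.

188.00

Round 6 (the target proposes): the acquirer gets 24 if talks fail, so the target offers 24 and keeps 376.
Round 5 (the acquirer proposes): the target can get 376 next round, worth 0.72 × 376 = 270.72 now, so the acquirer offers 270.72, keeping 129.28.
Round 4 (the target proposes): the acquirer can get 129.28 next round, worth 0.76 × 129.28 = 98.2528 now. The target offers 98.2528 and keeps 400 − 98.2528 = 301.7472.
Round 3 (the acquirer proposes): the target can get 301.7472 next round, worth 0.72 × 301.7472 = 217.257984 now; the acquirer offers that and keeps 182.742016.
Round 2 (the target proposes): the acquirer can get 182.742016 next round, worth 0.76 × 182.742016 = 138.88393216 now, so the target offers 138.88393216, keeping 261.11606784.
Round 1 (the acquirer proposes): the target can get 261.11606784 next round, worth 0.72 × 261.11606784 = 188.0035688448 now, so the acquirer offers 188.0035688448, keeping 211.9964311552.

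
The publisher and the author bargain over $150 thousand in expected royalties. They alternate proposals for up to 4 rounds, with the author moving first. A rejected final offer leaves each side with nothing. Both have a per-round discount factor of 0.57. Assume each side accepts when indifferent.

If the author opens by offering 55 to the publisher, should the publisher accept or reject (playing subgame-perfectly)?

Reject

Round 4 (the publisher proposes): the author will accept anything ≥ 0, so the publisher offers 0 and keeps 150.
Round 3 (the author proposes): the publisher can get 150 next round, worth 0.57 × 150 = 85.5 now. The author offers 85.5 and keeps 150 − 85.5 = 64.5.
Round 2 (the publisher proposes): the author can get 64.5 next round, worth 0.57 × 64.5 = 36.765 now; the publisher offers that and keeps 113.235.
So by rejecting in round 1, the publisher gets 113.235 next round, worth 0.57 × 113.235 = 64.54395 now.
Offer 55 < 64.54395, so the publisher rejects.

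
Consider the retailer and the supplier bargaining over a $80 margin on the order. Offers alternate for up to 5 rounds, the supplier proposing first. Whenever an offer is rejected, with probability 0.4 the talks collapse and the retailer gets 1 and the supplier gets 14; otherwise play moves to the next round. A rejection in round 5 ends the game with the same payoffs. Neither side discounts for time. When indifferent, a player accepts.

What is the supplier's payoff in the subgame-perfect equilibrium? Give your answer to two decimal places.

Round 5 (the supplier proposes): the retailer gets 1 if talks fail, so the supplier offers 1 and keeps 79.
Round 4 (the retailer proposes): rejecting gives the supplier an expected 0.6 × 79 + 0.4 × 14 = 53. The retailer offers 53 and keeps 80 − 53 = 27.
Round 3 (the supplier proposes): rejecting gives the retailer an expected 0.6 × 27 + 0.4 × 1 = 16.6; the supplier offers that and keeps 63.4.
Round 2 (the retailer proposes): rejecting gives the supplier an expected 0.6 × 63.4 + 0.4 × 14 = 43.64; the retailer offers that and keeps 36.36.
Round 1 (the supplier proposes): rejecting gives the retailer an expected 0.6 × 36.36 + 0.4 × 1 = 22.216, so the supplier offers 22.216, keeping 57.784.

57.78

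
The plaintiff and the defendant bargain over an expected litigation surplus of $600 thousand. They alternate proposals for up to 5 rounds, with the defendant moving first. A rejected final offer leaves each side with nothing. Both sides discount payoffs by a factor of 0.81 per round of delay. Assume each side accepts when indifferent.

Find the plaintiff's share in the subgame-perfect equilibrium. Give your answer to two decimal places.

Solve by backward induction from round 5.
Round 5 (the defendant proposes): the plaintiff will accept anything ≥ 0, so the defendant offers 0 and keeps 600.
Round 4 (the plaintiff proposes): the defendant can get 600 next round, worth 0.81 × 600 = 486 now, so the plaintiff offers 486, keeping 114.
Round 3 (the defendant proposes): the plaintiff can get 114 next round, worth 0.81 × 114 = 92.34 now; the defendant offers that and keeps 507.66.
Round 2 (the plaintiff proposes): the defendant can get 507.66 next round, worth 0.81 × 507.66 = 411.2046 now, so the plaintiff offers 411.2046, keeping 188.7954.
Round 1 (the defendant proposes): the plaintiff can get 188.7954 next round, worth 0.81 × 188.7954 = 152.924274 now, so the defendant offers 152.924274, keeping 447.075726.

152.92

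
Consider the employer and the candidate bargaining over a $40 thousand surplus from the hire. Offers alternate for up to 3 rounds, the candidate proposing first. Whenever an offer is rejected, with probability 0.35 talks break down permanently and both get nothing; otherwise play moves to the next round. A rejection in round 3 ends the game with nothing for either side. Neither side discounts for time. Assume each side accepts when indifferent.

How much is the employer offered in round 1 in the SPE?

Round 3 (the candidate proposes): rejection yields 0 for the employer; the candidate offers 0 and keeps 40.
Round 2 (the employer proposes): rejecting gives the candidate an expected 0.65 × 40 = 26, so the employer offers 26, keeping 14.
Round 1 (the candidate proposes): rejecting gives the employer an expected 0.65 × 14 = 9.1. The candidate offers 9.1 and keeps 40 − 9.1 = 30.9.

9.1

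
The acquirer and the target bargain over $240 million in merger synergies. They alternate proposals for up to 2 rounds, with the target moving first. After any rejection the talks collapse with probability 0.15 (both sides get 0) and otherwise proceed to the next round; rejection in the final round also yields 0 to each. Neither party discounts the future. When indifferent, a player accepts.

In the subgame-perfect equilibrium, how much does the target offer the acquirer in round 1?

Round 2 (the acquirer proposes): rejection yields 0 for the target; the acquirer offers 0 and keeps 240.
Round 1 (the target proposes): rejecting gives the acquirer an expected 0.85 × 240 = 204; the target offers that and keeps 36.

204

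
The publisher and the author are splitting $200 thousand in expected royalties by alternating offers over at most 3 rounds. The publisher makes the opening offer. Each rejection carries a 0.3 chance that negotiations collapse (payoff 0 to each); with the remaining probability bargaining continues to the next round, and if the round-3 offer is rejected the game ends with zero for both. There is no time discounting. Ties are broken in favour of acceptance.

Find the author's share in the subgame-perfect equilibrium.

42

Round 3 (the publisher proposes): rejection yields 0 for the author; the publisher offers 0 and keeps 200.
Round 2 (the author proposes): rejecting gives the publisher an expected 0.7 × 200 = 140, so the author offers 140, keeping 60.
Round 1 (the publisher proposes): rejecting gives the author an expected 0.7 × 60 = 42, so the publisher offers 42, keeping 158.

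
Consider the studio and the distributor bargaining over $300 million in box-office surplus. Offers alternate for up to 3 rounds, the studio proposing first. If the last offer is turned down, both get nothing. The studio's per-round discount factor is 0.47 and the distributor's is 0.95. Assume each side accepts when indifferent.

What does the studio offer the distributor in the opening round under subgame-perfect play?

151.05

Solve by backward induction from round 3.
Round 3 (the studio proposes): the distributor will accept anything ≥ 0, so the studio offers 0 and keeps 300.
Round 2 (the distributor proposes): the studio can get 300 next round, worth 0.47 × 300 = 141 now. The distributor offers 141 and keeps 300 − 141 = 159.
Round 1 (the studio proposes): the distributor can get 159 next round, worth 0.95 × 159 = 151.05 now. The studio offers 151.05 and keeps 300 − 151.05 = 148.95.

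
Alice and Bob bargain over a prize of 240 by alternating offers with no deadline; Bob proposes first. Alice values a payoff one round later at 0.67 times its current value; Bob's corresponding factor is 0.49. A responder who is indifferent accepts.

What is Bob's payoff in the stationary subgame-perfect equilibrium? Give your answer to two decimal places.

117.91

Let x be Bob's share when Bob proposes and y be Alice's share when Alice proposes.
Alice accepts iff offered ≥ 0.67·y, so x = 240 − 0.67y. Symmetrically y = 240 − 0.49x.
Substituting: x = 240 − 0.67(240 − 0.49x), giving x(1 − 0.49·0.67) = 240(1 − 0.67).
So x = 240 × 0.33 / 0.6717 ≈ 117.9098, and Alice receives 240 − x ≈ 122.0902.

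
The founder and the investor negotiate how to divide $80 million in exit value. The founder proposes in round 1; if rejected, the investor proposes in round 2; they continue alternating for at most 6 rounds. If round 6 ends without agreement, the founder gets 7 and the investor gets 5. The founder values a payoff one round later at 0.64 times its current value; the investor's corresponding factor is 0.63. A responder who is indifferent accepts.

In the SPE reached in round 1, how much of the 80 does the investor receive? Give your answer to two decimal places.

Round 6 (the investor proposes): the founder gets 7 if talks fail, so the investor offers 7 and keeps 73.
Round 5 (the founder proposes): the investor can get 73 next round, worth 0.63 × 73 = 45.99 now; the founder offers that and keeps 34.01.
Round 4 (the investor proposes): the founder can get 34.01 next round, worth 0.64 × 34.01 = 21.7664 now; the investor offers that and keeps 58.2336.
Round 3 (the founder proposes): the investor can get 58.2336 next round, worth 0.63 × 58.2336 = 36.687168 now, so the founder offers 36.687168, keeping 43.312832.
Round 2 (the investor proposes): the founder can get 43.312832 next round, worth 0.64 × 43.312832 = 27.72021248 now. The investor offers 27.72021248 and keeps 80 − 27.72021248 = 52.27978752.
Round 1 (the founder proposes): the investor can get 52.27978752 next round, worth 0.63 × 52.27978752 = 32.9362661376 now. The founder offers 32.9362661376 and keeps 80 − 32.9362661376 = 47.0637338624.

32.94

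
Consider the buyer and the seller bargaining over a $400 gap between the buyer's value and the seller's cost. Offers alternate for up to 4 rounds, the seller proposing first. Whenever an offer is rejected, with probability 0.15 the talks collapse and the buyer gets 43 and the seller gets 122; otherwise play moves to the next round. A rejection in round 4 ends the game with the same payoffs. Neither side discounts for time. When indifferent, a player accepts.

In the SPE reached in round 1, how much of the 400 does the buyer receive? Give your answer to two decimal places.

217.28

Round 4 (the buyer proposes): the seller gets 122 if talks fail, so the buyer offers 122 and keeps 278.
Round 3 (the seller proposes): rejecting gives the buyer an expected 0.85 × 278 + 0.15 × 43 = 242.75. The seller offers 242.75 and keeps 400 − 242.75 = 157.25.
Round 2 (the buyer proposes): rejecting gives the seller an expected 0.85 × 157.25 + 0.15 × 122 = 151.9625, so the buyer offers 151.9625, keeping 248.0375.
Round 1 (the seller proposes): rejecting gives the buyer an expected 0.85 × 248.0375 + 0.15 × 43 = 217.281875. The seller offers 217.281875 and keeps 400 − 217.281875 = 182.718125.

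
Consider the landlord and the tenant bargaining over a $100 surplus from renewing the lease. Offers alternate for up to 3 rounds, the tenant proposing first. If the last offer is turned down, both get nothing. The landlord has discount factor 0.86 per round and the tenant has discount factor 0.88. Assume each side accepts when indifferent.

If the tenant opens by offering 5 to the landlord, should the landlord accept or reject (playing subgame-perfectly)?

Reject

Work out the landlord's continuation value if the offer is rejected.
Round 3 (the tenant proposes): the landlord will accept anything ≥ 0, so the tenant offers 0 and keeps 100.
Round 2 (the landlord proposes): the tenant can get 100 next round, worth 0.88 × 100 = 88 now. The landlord offers 88 and keeps 100 − 88 = 12.
So by rejecting in round 1, the landlord gets 12 next round, worth 0.86 × 12 = 10.32 now.
Offer 5 < 10.32, so the landlord rejects.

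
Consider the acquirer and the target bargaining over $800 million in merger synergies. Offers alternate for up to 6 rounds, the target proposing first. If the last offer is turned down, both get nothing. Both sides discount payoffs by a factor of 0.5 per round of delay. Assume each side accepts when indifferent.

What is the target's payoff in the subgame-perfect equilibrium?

Work backward from the last round.
Round 6 (the acquirer proposes): the target will accept anything ≥ 0, so the acquirer offers 0 and keeps 800.
Round 5 (the target proposes): the acquirer can get 800 next round, worth 0.5 × 800 = 400 now, so the target offers 400, keeping 400.
Round 4 (the acquirer proposes): the target can get 400 next round, worth 0.5 × 400 = 200 now. The acquirer offers 200 and keeps 800 − 200 = 600.
Round 3 (the target proposes): the acquirer can get 600 next round, worth 0.5 × 600 = 300 now; the target offers that and keeps 500.
Round 2 (the acquirer proposes): the target can get 500 next round, worth 0.5 × 500 = 250 now. The acquirer offers 250 and keeps 800 − 250 = 550.
Round 1 (the target proposes): the acquirer can get 550 next round, worth 0.5 × 550 = 275 now; the target offers that and keeps 525.

525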